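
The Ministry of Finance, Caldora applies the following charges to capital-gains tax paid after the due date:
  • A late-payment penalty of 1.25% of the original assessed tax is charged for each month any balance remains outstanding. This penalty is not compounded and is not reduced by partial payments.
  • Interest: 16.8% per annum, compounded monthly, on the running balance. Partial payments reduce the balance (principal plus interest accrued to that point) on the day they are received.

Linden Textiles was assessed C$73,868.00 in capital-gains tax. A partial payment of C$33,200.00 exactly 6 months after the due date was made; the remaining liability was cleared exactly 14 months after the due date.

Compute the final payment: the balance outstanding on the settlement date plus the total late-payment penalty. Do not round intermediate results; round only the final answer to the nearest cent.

Monthly rate = 16.8% ÷ 12 = 1.4%
Balance at month 6: C$73,868.0000 × (1 + 0.014)^6 = C$80,294.1806…
After C$33,200.00 payment: C$80,294.1806… − C$33,200.00 = C$47,094.1806…
Balance at month 14: C$47,094.1806… × (1 + 0.014)^8 = C$52,634.5464…
Penalty: 14 × 1.25% × C$73,868.00 = C$12,926.90
Final settlement = outstanding balance + penalty = C$52,634.5464… + C$12,926.90 = C$65,561.45

C$65,561.45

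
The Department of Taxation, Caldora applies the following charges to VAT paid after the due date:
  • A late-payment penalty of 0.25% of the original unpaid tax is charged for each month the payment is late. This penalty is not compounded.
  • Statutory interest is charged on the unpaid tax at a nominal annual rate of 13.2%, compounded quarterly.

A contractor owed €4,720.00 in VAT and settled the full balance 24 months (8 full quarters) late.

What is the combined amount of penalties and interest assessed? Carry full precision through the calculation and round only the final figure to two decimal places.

Late-payment penalty: 24 × 0.25% × €4,720.00 = €283.20
Interest (13.2%/yr ÷ 4 = 3.3%/quarter): €4,720.00 × ((1 + 0.033)^8 − 1) = €1,399.9035…
Penalties + interest = €283.2000 + €1,399.9035… = €1,683.10

€1,683.10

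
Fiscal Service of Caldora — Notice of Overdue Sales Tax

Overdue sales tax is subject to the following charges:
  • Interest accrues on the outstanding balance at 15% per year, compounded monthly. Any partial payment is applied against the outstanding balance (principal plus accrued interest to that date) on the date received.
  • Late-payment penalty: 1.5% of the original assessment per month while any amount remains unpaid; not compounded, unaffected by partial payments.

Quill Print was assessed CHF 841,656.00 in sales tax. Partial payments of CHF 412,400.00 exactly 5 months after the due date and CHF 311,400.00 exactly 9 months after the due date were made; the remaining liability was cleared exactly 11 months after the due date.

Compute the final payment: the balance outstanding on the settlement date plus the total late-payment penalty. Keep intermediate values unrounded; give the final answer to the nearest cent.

CHF 340,221.58

Monthly rate = 15% ÷ 12 = 1.25%
Balance at month 5: CHF 841,656.0000 × (1 + 0.0125)^5 = CHF 895,591.1291…
After CHF 412,400.00 payment: CHF 895,591.1291… − CHF 412,400.00 = CHF 483,191.1291…
Balance at month 9: CHF 483,191.1291… × (1 + 0.0125)^4 = CHF 507,807.4640…
After CHF 311,400.00 payment: CHF 507,807.4640… − CHF 311,400.00 = CHF 196,407.4640…
Balance at month 11: CHF 196,407.4640… × (1 + 0.0125)^2 = CHF 201,348.3392…
Penalty: 11 × 1.5% × CHF 841,656.00 = CHF 138,873.24
Final settlement = outstanding balance + penalty = CHF 201,348.3392… + CHF 138,873.24 = CHF 340,221.58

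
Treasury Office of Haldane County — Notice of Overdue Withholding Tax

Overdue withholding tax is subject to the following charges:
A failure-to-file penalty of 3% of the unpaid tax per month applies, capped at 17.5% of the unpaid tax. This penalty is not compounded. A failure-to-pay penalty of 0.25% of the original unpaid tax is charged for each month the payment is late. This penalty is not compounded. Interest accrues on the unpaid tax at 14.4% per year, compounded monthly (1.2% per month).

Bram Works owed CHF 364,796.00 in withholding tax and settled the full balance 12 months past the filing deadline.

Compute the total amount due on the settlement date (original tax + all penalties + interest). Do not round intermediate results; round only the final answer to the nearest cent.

Failure-to-file: 12 × 3% × CHF 364,796.00 = CHF 131,326.56, capped at 17.5% × CHF 364,796.00 = CHF 63,839.30
Failure-to-pay penalty = 0.25% × CHF 364,796.00 × 12 mo = CHF 10,943.88
Interest: CHF 364,796.00 × ((1 + 0.012)^12 − 1) = CHF 364,796.00 × 0.1538946… = CHF 56,140.1433…
Total = CHF 364,796.00 + CHF 74,783.1800 + CHF 56,140.1433… = CHF 495,719.32

CHF 495,719.32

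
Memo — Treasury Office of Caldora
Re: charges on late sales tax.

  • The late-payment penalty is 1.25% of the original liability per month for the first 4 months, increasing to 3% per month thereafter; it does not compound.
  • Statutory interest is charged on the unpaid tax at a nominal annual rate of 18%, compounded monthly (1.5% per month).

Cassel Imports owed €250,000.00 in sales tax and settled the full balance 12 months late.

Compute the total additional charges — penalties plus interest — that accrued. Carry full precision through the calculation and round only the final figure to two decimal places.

€121,404.54

Penalty, months 1–4: 4 × 1.25% × €250,000.00 = €12,500.00
Penalty, months 5–12: 8 × 3% × €250,000.00 = €60,000.00
Interest: €250,000.00 × ((1 + 0.015)^12 − 1) = €250,000.00 × 0.1956182… = €48,904.5429…
Penalties + interest = €72,500.0000 + €48,904.5429… = €121,404.54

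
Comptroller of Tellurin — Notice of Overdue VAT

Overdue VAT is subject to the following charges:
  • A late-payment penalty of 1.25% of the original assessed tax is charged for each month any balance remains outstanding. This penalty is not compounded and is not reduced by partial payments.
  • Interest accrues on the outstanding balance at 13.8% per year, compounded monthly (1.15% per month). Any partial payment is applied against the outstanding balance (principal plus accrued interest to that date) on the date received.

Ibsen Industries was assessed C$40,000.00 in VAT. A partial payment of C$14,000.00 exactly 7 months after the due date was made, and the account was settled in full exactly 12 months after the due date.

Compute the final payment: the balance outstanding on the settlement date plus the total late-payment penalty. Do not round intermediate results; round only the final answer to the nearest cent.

Balance at month 7: C$40,000.0000 × (1 + 0.0115)^7 = C$43,333.2439…
After C$14,000.00 payment: C$43,333.2439… − C$14,000.00 = C$29,333.2439…
Balance at month 12: C$29,333.2439… × (1 + 0.0115)^5 = C$31,059.1473…
Penalty: 12 × 1.25% × C$40,000.00 = C$6,000.00
Final settlement = outstanding balance + penalty = C$31,059.1473… + C$6,000.00 = C$37,059.15

C$37,059.15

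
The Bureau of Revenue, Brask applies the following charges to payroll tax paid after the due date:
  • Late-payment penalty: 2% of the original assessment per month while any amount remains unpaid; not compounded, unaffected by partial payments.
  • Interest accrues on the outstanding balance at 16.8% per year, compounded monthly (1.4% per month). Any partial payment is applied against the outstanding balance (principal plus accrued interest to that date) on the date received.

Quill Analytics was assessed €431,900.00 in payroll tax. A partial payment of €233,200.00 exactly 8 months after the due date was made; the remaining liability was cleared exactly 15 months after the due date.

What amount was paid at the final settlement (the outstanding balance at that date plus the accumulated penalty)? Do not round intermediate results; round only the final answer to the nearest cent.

Balance at month 8: €431,900.0000 × (1 + 0.014)^8 = €482,710.6092…
After €233,200.00 payment: €482,710.6092… − €233,200.00 = €249,510.6092…
Balance at month 15: €249,510.6092… × (1 + 0.014)^7 = €275,013.9359…
Penalty: 15 × 2% × €431,900.00 = €129,570.00
Final settlement = outstanding balance + penalty = €275,013.9359… + €129,570.00 = €404,583.94

€404,583.94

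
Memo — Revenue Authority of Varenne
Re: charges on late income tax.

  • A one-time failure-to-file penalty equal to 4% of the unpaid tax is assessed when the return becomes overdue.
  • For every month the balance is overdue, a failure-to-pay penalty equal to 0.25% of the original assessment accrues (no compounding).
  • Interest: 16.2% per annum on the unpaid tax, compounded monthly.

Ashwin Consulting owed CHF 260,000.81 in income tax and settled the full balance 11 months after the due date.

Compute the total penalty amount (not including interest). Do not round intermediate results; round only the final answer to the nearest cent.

Failure-to-file penalty: 4% × CHF 260,000.81 = CHF 10,400.03…
Failure-to-pay penalty: 11 × 0.25% × CHF 260,000.81 = CHF 7,150.02…
Total penalty = CHF 10,400.03… + CHF 7,150.02… = CHF 17,550.05

CHF 17,550.05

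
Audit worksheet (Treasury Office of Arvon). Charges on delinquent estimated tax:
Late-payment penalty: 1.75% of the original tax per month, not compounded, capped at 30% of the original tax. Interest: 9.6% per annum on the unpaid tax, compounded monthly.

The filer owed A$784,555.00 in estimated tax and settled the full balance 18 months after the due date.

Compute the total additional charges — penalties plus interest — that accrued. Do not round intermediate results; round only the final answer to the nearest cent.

A$356,362.62

Penalty (uncapped): 18 × 1.75% × A$784,555.00 = A$247,134.83…; cap = 30% × A$784,555.00 = A$235,366.50 → penalty = A$235,366.50
Interest (9.6%/yr ÷ 12 = 0.8%/month): A$784,555.00 × ((1 + 0.008)^18 − 1) = A$120,996.1209…
Penalties + interest = A$235,366.5000 + A$120,996.1209… = A$356,362.62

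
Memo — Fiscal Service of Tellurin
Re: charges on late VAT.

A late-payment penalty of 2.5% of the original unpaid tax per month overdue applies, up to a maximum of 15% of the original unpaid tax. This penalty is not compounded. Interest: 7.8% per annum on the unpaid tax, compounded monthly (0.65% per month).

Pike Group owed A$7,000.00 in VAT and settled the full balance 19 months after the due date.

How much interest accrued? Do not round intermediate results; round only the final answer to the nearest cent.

Interest: A$7,000.00 × ((1 + 0.0065)^19 − 1) = A$7,000.00 × 0.1309979… = A$916.9854…

A$916.99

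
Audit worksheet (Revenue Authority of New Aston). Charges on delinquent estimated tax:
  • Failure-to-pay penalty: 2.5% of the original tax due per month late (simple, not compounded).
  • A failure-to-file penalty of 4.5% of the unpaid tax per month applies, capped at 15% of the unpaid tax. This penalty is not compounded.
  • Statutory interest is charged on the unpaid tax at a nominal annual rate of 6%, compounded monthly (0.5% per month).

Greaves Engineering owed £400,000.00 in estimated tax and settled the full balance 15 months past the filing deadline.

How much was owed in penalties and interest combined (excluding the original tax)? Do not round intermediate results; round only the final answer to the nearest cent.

£241,073.10

Failure-to-file: 15 × 4.5% × £400,000.00 = £270,000.00, capped at 15% × £400,000.00 = £60,000.00
Failure-to-pay penalty: 15 × 2.5% × £400,000.00 = £150,000.00
Interest: £400,000.00 × ((1 + 0.005)^15 − 1) = £400,000.00 × 0.0776827… = £31,073.0950…
Penalties + interest = £210,000.0000 + £31,073.0950… = £241,073.10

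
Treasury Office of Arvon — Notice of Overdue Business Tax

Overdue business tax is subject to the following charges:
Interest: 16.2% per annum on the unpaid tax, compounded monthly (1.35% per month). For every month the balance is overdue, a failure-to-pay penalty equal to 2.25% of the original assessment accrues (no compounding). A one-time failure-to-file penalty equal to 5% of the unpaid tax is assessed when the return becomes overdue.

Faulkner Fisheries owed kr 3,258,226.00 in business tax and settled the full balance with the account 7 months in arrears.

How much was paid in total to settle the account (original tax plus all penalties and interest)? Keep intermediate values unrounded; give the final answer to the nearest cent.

kr 4,254,964.69

Failure-to-file penalty: 5% × kr 3,258,226.00 = kr 162,911.30
Failure-to-pay penalty = 2.25% × kr 3,258,226.00 × 7 mo = kr 513,170.60…
Interest: kr 3,258,226.00 × ((1 + 0.0135)^7 − 1) = kr 3,258,226.00 × 0.0984145… = kr 320,656.7971…
Total = kr 3,258,226.00 + kr 676,081.8950 + kr 320,656.7971… = kr 4,254,964.69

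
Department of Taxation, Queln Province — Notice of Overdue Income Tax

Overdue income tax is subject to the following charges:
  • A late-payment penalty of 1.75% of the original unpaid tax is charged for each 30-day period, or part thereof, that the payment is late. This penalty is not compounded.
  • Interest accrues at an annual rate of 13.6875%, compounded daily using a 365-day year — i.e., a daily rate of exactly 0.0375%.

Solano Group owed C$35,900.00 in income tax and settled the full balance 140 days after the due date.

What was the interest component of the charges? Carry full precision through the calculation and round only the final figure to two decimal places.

C$1,934.73

Interest: C$35,900.00 × ((1 + 0.000375)^140 − 1) = C$35,900.00 × 0.05389219… = C$1,934.7296…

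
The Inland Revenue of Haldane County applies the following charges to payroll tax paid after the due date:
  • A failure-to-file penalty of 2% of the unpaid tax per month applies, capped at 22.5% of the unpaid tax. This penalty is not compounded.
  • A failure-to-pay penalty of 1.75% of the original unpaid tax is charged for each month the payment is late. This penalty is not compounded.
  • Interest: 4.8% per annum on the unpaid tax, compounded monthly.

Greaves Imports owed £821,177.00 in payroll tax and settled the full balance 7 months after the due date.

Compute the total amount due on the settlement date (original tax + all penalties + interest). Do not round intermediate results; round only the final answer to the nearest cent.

£1,060,006.68

Failure-to-file: 7 × 2% × £821,177.00 = £114,964.78 (under the 22.5% cap)
Failure-to-pay penalty = 1.75% × £821,177.00 × 7 mo = £100,594.18…
Interest (4.8%/yr ÷ 12 = 0.4%/month): £821,177.00 × ((1 + 0.004)^7 − 1) = £23,270.7183…
Total = £821,177.00 + £215,558.9625 + £23,270.7183… = £1,060,006.68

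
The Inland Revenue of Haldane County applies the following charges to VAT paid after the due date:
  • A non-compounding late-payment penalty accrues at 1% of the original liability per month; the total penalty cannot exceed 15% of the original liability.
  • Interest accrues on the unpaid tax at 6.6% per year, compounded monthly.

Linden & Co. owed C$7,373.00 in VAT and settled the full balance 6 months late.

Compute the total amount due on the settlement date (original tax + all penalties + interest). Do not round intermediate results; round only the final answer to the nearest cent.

C$8,062.06

Penalty: 6 × 1% × C$7,373.00 = C$442.38 (below the 15% cap of C$1,105.95)
Interest (6.6%/yr ÷ 12 = 0.55%/month): C$7,373.00 × ((1 + 0.0055)^6 − 1) = C$246.6791…
Total = C$7,373.00 + C$442.3800 + C$246.6791… = C$8,062.06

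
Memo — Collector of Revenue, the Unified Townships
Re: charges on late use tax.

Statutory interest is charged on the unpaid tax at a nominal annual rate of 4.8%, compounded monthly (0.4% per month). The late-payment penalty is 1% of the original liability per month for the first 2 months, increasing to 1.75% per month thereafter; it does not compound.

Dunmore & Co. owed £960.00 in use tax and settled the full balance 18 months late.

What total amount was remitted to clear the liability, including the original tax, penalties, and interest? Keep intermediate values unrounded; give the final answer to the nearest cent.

Penalty, months 1–2: 2 × 1% × £960.00 = £19.20
Penalty, months 3–18: 16 × 1.75% × £960.00 = £268.80
Interest: £960.00 × ((1 + 0.004)^18 − 1) = £960.00 × 0.0745010… = £71.5210…
Total = £960.00 + £288.0000 + £71.5210… = £1,319.52

£1,319.52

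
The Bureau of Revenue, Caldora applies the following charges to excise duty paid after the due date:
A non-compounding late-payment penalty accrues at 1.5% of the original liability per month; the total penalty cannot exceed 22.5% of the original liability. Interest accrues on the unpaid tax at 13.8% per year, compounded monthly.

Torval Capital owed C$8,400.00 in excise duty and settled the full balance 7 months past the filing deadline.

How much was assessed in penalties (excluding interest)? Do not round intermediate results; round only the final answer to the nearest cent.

Penalty: 7 × 1.5% × C$8,400.00 = C$882.00 (below the 22.5% cap of C$1,890.00)

C$882.00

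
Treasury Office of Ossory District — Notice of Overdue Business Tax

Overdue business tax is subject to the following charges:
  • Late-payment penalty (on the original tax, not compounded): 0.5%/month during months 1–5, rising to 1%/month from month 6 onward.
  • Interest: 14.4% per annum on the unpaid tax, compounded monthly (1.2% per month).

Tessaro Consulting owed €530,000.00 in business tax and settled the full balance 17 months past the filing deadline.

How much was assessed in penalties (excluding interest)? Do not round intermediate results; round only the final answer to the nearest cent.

Penalty, months 1–5: 5 × 0.5% × €530,000.00 = €13,250.00
Penalty, months 6–17: 12 × 1% × €530,000.00 = €63,600.00
Total penalty = €13,250.00 + €63,600.00 = €76,850.00

€76,850.00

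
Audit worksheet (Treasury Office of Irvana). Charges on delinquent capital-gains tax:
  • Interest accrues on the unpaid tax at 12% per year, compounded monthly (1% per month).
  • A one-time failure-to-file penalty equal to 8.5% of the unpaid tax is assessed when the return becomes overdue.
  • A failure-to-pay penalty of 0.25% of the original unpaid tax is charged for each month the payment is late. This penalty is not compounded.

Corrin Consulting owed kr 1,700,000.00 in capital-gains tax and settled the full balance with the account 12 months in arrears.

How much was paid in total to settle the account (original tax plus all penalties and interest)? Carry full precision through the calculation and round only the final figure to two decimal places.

kr 2,111,102.55

Failure-to-file penalty: 8.5% × kr 1,700,000.00 = kr 144,500.00
Failure-to-pay penalty: 12 × 0.25% × kr 1,700,000.00 = kr 51,000.00
Interest: kr 1,700,000.00 × ((1 + 0.01)^12 − 1) = kr 1,700,000.00 × 0.1268250… = kr 215,602.5512…
Total = kr 1,700,000.00 + kr 195,500.0000 + kr 215,602.5512… = kr 2,111,102.55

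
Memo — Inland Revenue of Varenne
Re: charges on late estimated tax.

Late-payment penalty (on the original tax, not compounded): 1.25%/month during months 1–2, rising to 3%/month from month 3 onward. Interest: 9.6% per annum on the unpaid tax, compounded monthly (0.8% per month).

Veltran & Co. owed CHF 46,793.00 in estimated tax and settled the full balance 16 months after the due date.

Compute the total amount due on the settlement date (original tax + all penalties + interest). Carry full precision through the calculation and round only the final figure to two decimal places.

Penalty, months 1–2: 2 × 1.25% × CHF 46,793.00 = CHF 1,169.83…
Penalty, months 3–16: 14 × 3% × CHF 46,793.00 = CHF 19,653.06
Interest: CHF 46,793.00 × ((1 + 0.008)^16 − 1) = CHF 46,793.00 × 0.1359743… = CHF 6,362.6464…
Total = CHF 46,793.00 + CHF 20,822.8850 + CHF 6,362.6464… = CHF 73,978.53

CHF 73,978.53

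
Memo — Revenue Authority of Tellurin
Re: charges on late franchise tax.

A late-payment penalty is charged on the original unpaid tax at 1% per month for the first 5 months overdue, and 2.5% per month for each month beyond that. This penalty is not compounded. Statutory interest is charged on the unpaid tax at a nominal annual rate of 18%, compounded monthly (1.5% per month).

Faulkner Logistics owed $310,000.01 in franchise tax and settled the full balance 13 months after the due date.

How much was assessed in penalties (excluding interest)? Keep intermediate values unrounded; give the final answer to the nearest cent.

$77,500.00

Penalty, months 1–5: 5 × 1% × $310,000.01 = $15,500.00…
Penalty, months 6–13: 8 × 2.5% × $310,000.01 = $62,000.00…
Total penalty = $15,500.00… + $62,000.00… = $77,500.00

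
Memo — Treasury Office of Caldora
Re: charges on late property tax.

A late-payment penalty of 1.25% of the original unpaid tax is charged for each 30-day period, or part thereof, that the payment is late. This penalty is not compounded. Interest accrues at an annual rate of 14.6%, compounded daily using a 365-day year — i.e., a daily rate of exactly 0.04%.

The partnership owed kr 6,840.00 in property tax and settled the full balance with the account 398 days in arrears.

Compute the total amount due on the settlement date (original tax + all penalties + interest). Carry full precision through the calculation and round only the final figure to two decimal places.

kr 9,217.14

Penalty periods: ⌈398/30⌉ = 14; penalty = 14 × 1.25% × kr 6,840.00 = kr 1,197.00
Interest: kr 6,840.00 × ((1 + 0.0004)^398 − 1) = kr 6,840.00 × 0.17253511… = kr 1,180.1402…
Total = kr 6,840.00 + kr 1,197.0000 + kr 1,180.1402… = kr 9,217.14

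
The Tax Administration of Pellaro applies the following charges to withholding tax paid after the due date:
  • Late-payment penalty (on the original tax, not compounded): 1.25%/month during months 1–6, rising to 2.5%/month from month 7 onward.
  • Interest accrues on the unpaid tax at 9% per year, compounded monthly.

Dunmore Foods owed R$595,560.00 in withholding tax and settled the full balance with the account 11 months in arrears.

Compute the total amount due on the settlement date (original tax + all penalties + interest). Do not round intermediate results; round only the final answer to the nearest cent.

Penalty, months 1–6: 6 × 1.25% × R$595,560.00 = R$44,667.00
Penalty, months 7–11: 5 × 2.5% × R$595,560.00 = R$74,445.00
Interest (9%/yr ÷ 12 = 0.75%/month): R$595,560.00 × ((1 + 0.0075)^11 − 1) = R$51,018.2987…
Total = R$595,560.00 + R$119,112.0000 + R$51,018.2987… = R$765,690.30

R$765,690.30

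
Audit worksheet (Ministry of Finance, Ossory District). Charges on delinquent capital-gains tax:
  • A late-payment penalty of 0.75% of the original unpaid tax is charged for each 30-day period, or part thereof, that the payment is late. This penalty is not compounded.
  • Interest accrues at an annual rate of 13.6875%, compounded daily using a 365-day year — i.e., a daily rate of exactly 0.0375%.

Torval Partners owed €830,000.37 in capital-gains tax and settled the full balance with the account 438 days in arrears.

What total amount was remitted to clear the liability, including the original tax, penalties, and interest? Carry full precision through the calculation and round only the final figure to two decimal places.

Penalty periods: ⌈438/30⌉ = 15; penalty = 15 × 0.75% × €830,000.37 = €93,375.04…
Interest: €830,000.37 × ((1 + 0.000375)^438 − 1) = €830,000.37 × 0.17847262… = €148,132.3412…
Total = €830,000.37 + €93,375.0416… + €148,132.3412… = €1,071,507.75

€1,071,507.75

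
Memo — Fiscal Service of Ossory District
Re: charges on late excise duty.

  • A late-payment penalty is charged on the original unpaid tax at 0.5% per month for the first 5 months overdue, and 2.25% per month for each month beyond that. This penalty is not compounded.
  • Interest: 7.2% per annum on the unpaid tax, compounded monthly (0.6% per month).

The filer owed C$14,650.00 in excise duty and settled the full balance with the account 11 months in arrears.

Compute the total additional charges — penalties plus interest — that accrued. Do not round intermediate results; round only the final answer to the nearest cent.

C$3,340.44

Penalty, months 1–5: 5 × 0.5% × C$14,650.00 = C$366.25
Penalty, months 6–11: 6 × 2.25% × C$14,650.00 = C$1,977.75
Interest: C$14,650.00 × ((1 + 0.006)^11 − 1) = C$14,650.00 × 0.0680161… = C$996.4354…
Penalties + interest = C$2,344.0000 + C$996.4354… = C$3,340.44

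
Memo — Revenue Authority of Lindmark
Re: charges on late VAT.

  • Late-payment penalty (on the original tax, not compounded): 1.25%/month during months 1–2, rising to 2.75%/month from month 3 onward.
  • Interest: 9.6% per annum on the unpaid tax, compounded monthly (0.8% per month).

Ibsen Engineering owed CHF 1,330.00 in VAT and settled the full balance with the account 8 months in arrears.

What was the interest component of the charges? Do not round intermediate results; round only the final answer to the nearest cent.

CHF 87.54

Interest: CHF 1,330.00 × ((1 + 0.008)^8 − 1) = CHF 1,330.00 × 0.0658210… = CHF 87.5419…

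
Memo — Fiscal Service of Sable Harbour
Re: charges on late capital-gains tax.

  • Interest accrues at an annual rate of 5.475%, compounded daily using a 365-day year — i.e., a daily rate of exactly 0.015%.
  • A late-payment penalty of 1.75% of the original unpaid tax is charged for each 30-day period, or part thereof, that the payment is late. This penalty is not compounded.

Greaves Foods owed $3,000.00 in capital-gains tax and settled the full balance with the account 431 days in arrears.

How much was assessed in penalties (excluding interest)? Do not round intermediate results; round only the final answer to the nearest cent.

$787.50

Penalty periods: ⌈431/30⌉ = 15; penalty = 15 × 1.75% × $3,000.00 = $787.50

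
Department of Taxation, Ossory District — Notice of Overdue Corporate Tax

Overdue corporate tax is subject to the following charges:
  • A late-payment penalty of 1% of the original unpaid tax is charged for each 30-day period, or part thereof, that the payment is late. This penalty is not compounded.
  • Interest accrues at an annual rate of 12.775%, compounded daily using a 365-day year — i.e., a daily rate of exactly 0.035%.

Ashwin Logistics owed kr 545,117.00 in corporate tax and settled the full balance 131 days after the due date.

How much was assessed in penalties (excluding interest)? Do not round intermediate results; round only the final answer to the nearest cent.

Penalty periods: ⌈131/30⌉ = 5; penalty = 5 × 1% × kr 545,117.00 = kr 27,255.85

kr 27,255.85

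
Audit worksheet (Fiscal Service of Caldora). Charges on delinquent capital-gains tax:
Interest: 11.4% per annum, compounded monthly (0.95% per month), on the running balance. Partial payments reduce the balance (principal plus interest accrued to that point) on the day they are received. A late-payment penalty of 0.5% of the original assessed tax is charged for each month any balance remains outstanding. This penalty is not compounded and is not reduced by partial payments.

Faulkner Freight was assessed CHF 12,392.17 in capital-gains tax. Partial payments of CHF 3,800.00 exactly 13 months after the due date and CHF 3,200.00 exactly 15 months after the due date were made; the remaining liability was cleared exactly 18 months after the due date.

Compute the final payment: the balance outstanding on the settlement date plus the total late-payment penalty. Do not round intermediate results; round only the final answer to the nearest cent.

CHF 8,530.60

Balance at month 13: CHF 12,392.1700 × (1 + 0.0095)^13 = CHF 14,012.9498…
After CHF 3,800.00 payment: CHF 14,012.9498… − CHF 3,800.00 = CHF 10,212.9498…
Balance at month 15: CHF 10,212.9498… × (1 + 0.0095)^2 = CHF 10,407.9175…
After CHF 3,200.00 payment: CHF 10,407.9175… − CHF 3,200.00 = CHF 7,207.9175…
Balance at month 18: CHF 7,207.9175… × (1 + 0.0095)^3 = CHF 7,415.3009…
Penalty: 18 × 0.5% × CHF 12,392.17 = CHF 1,115.30…
Final settlement = outstanding balance + penalty = CHF 7,415.3009… + CHF 1,115.30… = CHF 8,530.60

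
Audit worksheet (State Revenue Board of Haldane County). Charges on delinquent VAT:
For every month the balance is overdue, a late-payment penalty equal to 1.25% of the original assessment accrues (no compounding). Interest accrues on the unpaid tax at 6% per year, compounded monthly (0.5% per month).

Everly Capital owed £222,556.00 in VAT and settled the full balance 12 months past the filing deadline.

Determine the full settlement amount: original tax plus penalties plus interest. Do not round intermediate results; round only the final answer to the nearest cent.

Late-payment penalty = 1.25% × £222,556.00 × 12 mo = £33,383.40
Interest: £222,556.00 × ((1 + 0.005)^12 − 1) = £222,556.00 × 0.0616778… = £13,726.7671…
Total = £222,556.00 + £33,383.4000 + £13,726.7671… = £269,666.17

£269,666.17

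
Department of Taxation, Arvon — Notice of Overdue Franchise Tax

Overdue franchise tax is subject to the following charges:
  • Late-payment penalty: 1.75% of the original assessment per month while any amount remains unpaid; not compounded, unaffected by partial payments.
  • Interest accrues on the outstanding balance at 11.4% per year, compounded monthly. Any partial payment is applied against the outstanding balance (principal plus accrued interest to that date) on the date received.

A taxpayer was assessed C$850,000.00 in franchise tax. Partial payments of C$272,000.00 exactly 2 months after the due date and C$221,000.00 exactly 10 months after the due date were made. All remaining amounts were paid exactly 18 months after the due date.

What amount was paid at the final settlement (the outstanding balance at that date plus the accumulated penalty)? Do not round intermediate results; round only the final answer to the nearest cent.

C$720,663.76

Monthly rate = 11.4% ÷ 12 = 0.95%
Balance at month 2: C$850,000.0000 × (1 + 0.0095)^2 = C$866,226.7125
After C$272,000.00 payment: C$866,226.7125 − C$272,000.00 = C$594,226.7125
Balance at month 10: C$594,226.7125 × (1 + 0.0095)^8 = C$640,918.4255…
After C$221,000.00 payment: C$640,918.4255… − C$221,000.00 = C$419,918.4255…
Balance at month 18: C$419,918.4255… × (1 + 0.0095)^8 = C$452,913.7625…
Penalty: 18 × 1.75% × C$850,000.00 = C$267,750.00
Final settlement = outstanding balance + penalty = C$452,913.7625… + C$267,750.00 = C$720,663.76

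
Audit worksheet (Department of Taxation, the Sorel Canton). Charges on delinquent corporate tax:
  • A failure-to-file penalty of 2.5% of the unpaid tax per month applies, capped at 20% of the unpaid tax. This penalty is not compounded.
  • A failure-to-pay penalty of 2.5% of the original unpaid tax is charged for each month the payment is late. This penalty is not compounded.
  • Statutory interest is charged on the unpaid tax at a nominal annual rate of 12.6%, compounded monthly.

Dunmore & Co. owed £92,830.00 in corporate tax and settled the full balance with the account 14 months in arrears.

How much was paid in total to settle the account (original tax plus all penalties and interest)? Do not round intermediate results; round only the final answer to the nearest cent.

Failure-to-file: 14 × 2.5% × £92,830.00 = £32,490.50, capped at 20% × £92,830.00 = £18,566.00
Failure-to-pay penalty = 2.5% × £92,830.00 × 14 mo = £32,490.50
Interest (12.6%/yr ÷ 12 = 1.05%/month): £92,830.00 × ((1 + 0.0105)^14 − 1) = £14,617.6201…
Total = £92,830.00 + £51,056.5000 + £14,617.6201… = £158,504.12

£158,504.12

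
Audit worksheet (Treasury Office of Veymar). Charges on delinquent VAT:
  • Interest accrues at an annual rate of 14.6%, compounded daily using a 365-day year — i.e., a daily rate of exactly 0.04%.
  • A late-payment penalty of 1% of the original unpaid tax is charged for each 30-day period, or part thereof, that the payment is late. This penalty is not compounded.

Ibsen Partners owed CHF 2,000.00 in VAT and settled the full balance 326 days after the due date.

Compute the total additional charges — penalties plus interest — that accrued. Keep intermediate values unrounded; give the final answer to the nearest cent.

CHF 498.51

Penalty periods: ⌈326/30⌉ = 11; penalty = 11 × 1% × CHF 2,000.00 = CHF 220.00
Interest: CHF 2,000.00 × ((1 + 0.0004)^326 − 1) = CHF 2,000.00 × 0.13925430… = CHF 278.5086…
Penalties + interest = CHF 220.0000 + CHF 278.5086… = CHF 498.51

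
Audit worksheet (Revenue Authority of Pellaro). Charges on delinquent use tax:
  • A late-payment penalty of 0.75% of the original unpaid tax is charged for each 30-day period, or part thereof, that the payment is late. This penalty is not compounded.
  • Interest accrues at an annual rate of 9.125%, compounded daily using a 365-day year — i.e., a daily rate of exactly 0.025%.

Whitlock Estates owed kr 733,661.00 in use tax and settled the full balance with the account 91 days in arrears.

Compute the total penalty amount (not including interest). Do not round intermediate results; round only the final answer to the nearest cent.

kr 22,009.83

Penalty periods: ⌈91/30⌉ = 4; penalty = 4 × 0.75% × kr 733,661.00 = kr 22,009.83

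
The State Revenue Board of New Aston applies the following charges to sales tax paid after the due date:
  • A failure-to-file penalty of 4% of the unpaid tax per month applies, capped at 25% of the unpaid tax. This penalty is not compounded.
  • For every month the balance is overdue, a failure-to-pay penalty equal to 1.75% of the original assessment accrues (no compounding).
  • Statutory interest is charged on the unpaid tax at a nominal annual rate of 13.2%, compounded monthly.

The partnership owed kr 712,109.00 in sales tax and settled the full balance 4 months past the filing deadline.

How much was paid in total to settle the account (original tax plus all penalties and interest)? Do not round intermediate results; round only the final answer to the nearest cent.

Failure-to-file: 4 × 4% × kr 712,109.00 = kr 113,937.44 (under the 25% cap)
Failure-to-pay penalty = 1.75% × kr 712,109.00 × 4 mo = kr 49,847.63
Interest (13.2%/yr ÷ 12 = 1.1%/month): kr 712,109.00 × ((1 + 0.011)^4 − 1) = kr 31,853.5888…
Total = kr 712,109.00 + kr 163,785.0700 + kr 31,853.5888… = kr 907,747.66

kr 907,747.66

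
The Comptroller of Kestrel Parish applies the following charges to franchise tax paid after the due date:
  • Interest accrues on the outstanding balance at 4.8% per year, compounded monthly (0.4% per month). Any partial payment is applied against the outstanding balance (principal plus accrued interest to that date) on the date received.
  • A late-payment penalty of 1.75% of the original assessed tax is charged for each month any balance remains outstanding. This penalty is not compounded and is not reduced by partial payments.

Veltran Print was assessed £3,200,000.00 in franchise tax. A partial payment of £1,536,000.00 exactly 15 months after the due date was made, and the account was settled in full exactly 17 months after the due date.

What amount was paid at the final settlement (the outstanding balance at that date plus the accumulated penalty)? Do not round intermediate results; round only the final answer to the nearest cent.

£2,828,391.86

Balance at month 15: £3,200,000.0000 × (1 + 0.004)^15 = £3,397,470.3121…
After £1,536,000.00 payment: £3,397,470.3121… − £1,536,000.00 = £1,861,470.3121…
Balance at month 17: £1,861,470.3121… × (1 + 0.004)^2 = £1,876,391.8581…
Penalty: 17 × 1.75% × £3,200,000.00 = £952,000.00
Final settlement = outstanding balance + penalty = £1,876,391.8581… + £952,000.00 = £2,828,391.86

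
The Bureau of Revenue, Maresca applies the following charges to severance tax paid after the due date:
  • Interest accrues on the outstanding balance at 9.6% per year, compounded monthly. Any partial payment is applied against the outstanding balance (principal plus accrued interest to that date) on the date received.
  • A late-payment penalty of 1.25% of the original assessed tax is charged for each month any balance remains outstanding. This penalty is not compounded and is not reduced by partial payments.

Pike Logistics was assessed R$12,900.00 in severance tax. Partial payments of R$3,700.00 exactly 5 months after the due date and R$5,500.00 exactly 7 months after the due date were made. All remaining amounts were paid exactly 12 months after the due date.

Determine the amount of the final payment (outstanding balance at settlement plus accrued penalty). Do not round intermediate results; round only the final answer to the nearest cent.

R$6,493.58

Monthly rate = 9.6% ÷ 12 = 0.8%
Balance at month 5: R$12,900.0000 × (1 + 0.008)^5 = R$13,424.3223…
After R$3,700.00 payment: R$13,424.3223… − R$3,700.00 = R$9,724.3223…
Balance at month 7: R$9,724.3223… × (1 + 0.008)^2 = R$9,880.5338…
After R$5,500.00 payment: R$9,880.5338… − R$5,500.00 = R$4,380.5338…
Balance at month 12: R$4,380.5338… × (1 + 0.008)^5 = R$4,558.5812…
Penalty: 12 × 1.25% × R$12,900.00 = R$1,935.00
Final settlement = outstanding balance + penalty = R$4,558.5812… + R$1,935.00 = R$6,493.58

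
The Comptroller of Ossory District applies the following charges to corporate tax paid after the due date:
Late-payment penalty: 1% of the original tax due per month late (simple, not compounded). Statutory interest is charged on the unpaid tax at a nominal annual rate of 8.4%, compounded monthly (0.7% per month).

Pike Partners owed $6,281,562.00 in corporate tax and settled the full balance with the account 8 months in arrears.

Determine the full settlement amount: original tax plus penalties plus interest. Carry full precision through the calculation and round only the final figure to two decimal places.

$7,144,594.45

Late-payment penalty = 1% × $6,281,562.00 × 8 mo = $502,524.96
Interest: $6,281,562.00 × ((1 + 0.007)^8 − 1) = $6,281,562.00 × 0.0573914… = $360,507.4930…
Total = $6,281,562.00 + $502,524.9600 + $360,507.4930… = $7,144,594.45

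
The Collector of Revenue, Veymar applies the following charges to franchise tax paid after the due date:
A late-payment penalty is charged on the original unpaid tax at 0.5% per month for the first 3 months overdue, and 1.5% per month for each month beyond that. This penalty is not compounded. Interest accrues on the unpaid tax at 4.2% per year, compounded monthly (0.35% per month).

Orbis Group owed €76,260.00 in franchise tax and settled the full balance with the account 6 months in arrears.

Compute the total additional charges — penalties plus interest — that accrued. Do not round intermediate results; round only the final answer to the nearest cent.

Penalty, months 1–3: 3 × 0.5% × €76,260.00 = €1,143.90
Penalty, months 4–6: 3 × 1.5% × €76,260.00 = €3,431.70
Interest: €76,260.00 × ((1 + 0.0035)^6 − 1) = €76,260.00 × 0.0211846… = €1,615.5383…
Penalties + interest = €4,575.6000 + €1,615.5383… = €6,191.14

€6,191.14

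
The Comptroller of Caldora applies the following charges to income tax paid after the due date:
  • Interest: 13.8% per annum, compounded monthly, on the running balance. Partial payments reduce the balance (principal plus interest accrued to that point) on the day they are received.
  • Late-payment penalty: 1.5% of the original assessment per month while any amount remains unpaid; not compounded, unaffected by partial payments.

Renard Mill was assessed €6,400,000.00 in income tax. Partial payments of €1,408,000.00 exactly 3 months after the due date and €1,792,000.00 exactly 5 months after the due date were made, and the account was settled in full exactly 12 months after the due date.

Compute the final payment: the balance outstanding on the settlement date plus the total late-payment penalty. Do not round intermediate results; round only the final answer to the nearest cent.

Monthly rate = 13.8% ÷ 12 = 1.15%
Balance at month 3: €6,400,000.0000 × (1 + 0.0115)^3 = €6,623,348.9336
After €1,408,000.00 payment: €6,623,348.9336 − €1,408,000.00 = €5,215,348.9336
Balance at month 5: €5,215,348.9336 × (1 + 0.0115)^2 = €5,335,991.6890…
After €1,792,000.00 payment: €5,335,991.6890… − €1,792,000.00 = €3,543,991.6890…
Balance at month 12: €3,543,991.6890… × (1 + 0.0115)^7 = €3,839,316.4042…
Penalty: 12 × 1.5% × €6,400,000.00 = €1,152,000.00
Final settlement = outstanding balance + penalty = €3,839,316.4042… + €1,152,000.00 = €4,991,316.40

€4,991,316.40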